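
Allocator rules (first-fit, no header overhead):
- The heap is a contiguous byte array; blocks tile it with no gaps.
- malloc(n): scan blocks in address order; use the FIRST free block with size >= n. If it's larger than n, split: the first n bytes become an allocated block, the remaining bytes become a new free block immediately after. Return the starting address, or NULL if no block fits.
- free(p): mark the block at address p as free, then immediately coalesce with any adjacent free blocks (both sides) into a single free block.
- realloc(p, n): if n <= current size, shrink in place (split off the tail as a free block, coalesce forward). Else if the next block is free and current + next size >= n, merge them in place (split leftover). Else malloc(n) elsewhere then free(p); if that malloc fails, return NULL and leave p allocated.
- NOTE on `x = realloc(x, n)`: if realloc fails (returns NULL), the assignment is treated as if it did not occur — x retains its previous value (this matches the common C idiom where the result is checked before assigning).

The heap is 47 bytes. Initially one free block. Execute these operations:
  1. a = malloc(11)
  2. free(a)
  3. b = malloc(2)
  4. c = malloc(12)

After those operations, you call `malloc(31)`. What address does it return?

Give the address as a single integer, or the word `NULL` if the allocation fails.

Op 1: a = malloc(11) -> a = 0; heap: [0-10 ALLOC][11-46 FREE]
Op 2: free(a) -> (freed a); heap: [0-46 FREE]
Op 3: b = malloc(2) -> b = 0; heap: [0-1 ALLOC][2-46 FREE]
Op 4: c = malloc(12) -> c = 2; heap: [0-1 ALLOC][2-13 ALLOC][14-46 FREE]
malloc(31): first-fit scan over [0-1 ALLOC][2-13 ALLOC][14-46 FREE] -> 14

Answer: 14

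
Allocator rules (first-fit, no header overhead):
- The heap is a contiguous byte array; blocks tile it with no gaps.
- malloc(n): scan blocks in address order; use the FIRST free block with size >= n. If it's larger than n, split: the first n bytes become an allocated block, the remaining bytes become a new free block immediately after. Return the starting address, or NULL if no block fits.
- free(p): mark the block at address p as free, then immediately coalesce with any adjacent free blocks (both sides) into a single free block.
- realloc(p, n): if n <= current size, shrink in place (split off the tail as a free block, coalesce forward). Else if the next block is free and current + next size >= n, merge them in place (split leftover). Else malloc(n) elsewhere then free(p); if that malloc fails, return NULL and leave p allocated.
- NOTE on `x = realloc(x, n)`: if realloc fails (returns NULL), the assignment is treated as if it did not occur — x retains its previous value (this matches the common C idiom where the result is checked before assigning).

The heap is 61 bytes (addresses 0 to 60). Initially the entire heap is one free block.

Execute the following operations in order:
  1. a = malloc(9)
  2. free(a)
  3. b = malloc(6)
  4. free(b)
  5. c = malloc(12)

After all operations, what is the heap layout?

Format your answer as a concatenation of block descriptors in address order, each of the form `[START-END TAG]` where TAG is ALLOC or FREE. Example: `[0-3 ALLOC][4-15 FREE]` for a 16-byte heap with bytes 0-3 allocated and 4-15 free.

Answer: [0-11 ALLOC][12-60 FREE]

Derivation:
Op 1: a = malloc(9) -> a = 0; heap: [0-8 ALLOC][9-60 FREE]
Op 2: free(a) -> (freed a); heap: [0-60 FREE]
Op 3: b = malloc(6) -> b = 0; heap: [0-5 ALLOC][6-60 FREE]
Op 4: free(b) -> (freed b); heap: [0-60 FREE]
Op 5: c = malloc(12) -> c = 0; heap: [0-11 ALLOC][12-60 FREE]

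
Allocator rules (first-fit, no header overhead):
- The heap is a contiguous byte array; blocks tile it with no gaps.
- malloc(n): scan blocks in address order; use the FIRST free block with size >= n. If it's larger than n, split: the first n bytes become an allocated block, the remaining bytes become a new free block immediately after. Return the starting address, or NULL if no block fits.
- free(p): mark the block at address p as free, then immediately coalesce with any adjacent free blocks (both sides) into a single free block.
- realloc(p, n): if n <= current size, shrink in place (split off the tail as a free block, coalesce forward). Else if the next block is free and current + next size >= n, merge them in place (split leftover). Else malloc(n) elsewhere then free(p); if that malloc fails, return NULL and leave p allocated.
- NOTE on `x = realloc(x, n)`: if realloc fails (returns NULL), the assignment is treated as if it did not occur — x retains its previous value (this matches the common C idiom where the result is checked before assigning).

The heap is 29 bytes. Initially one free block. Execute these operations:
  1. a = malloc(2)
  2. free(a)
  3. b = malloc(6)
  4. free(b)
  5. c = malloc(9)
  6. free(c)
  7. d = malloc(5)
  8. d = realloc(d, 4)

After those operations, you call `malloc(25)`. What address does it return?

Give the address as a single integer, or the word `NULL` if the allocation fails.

Answer: 4

Derivation:
Op 1: a = malloc(2) -> a = 0; heap: [0-1 ALLOC][2-28 FREE]
Op 2: free(a) -> (freed a); heap: [0-28 FREE]
Op 3: b = malloc(6) -> b = 0; heap: [0-5 ALLOC][6-28 FREE]
Op 4: free(b) -> (freed b); heap: [0-28 FREE]
Op 5: c = malloc(9) -> c = 0; heap: [0-8 ALLOC][9-28 FREE]
Op 6: free(c) -> (freed c); heap: [0-28 FREE]
Op 7: d = malloc(5) -> d = 0; heap: [0-4 ALLOC][5-28 FREE]
Op 8: d = realloc(d, 4) -> d = 0; heap: [0-3 ALLOC][4-28 FREE]
malloc(25): first-fit scan over [0-3 ALLOC][4-28 FREE] -> 4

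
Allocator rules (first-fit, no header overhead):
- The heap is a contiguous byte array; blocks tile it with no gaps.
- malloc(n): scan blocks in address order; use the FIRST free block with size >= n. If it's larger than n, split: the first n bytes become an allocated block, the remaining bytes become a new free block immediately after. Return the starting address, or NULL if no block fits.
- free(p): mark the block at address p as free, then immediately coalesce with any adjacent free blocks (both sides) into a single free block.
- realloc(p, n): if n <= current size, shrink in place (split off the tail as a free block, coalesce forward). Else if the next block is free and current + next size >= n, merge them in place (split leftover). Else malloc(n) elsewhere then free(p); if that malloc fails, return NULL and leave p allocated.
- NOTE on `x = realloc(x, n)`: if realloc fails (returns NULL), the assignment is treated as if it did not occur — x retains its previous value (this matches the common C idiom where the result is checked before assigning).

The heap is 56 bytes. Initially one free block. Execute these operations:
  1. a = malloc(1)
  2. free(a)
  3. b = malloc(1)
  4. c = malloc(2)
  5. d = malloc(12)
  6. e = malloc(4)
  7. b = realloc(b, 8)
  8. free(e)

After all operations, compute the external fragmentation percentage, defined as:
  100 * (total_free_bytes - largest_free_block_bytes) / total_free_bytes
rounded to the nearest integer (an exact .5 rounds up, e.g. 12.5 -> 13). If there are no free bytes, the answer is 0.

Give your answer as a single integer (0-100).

Answer: 15

Derivation:
Op 1: a = malloc(1) -> a = 0; heap: [0-0 ALLOC][1-55 FREE]
Op 2: free(a) -> (freed a); heap: [0-55 FREE]
Op 3: b = malloc(1) -> b = 0; heap: [0-0 ALLOC][1-55 FREE]
Op 4: c = malloc(2) -> c = 1; heap: [0-0 ALLOC][1-2 ALLOC][3-55 FREE]
Op 5: d = malloc(12) -> d = 3; heap: [0-0 ALLOC][1-2 ALLOC][3-14 ALLOC][15-55 FREE]
Op 6: e = malloc(4) -> e = 15; heap: [0-0 ALLOC][1-2 ALLOC][3-14 ALLOC][15-18 ALLOC][19-55 FREE]
Op 7: b = realloc(b, 8) -> b = 19; heap: [0-0 FREE][1-2 ALLOC][3-14 ALLOC][15-18 ALLOC][19-26 ALLOC][27-55 FREE]
Op 8: free(e) -> (freed e); heap: [0-0 FREE][1-2 ALLOC][3-14 ALLOC][15-18 FREE][19-26 ALLOC][27-55 FREE]
Free blocks: [1 4 29] total_free=34 largest=29 -> 100*(34-29)/34 = 500/34 ≈ 14.706 -> rounds to 15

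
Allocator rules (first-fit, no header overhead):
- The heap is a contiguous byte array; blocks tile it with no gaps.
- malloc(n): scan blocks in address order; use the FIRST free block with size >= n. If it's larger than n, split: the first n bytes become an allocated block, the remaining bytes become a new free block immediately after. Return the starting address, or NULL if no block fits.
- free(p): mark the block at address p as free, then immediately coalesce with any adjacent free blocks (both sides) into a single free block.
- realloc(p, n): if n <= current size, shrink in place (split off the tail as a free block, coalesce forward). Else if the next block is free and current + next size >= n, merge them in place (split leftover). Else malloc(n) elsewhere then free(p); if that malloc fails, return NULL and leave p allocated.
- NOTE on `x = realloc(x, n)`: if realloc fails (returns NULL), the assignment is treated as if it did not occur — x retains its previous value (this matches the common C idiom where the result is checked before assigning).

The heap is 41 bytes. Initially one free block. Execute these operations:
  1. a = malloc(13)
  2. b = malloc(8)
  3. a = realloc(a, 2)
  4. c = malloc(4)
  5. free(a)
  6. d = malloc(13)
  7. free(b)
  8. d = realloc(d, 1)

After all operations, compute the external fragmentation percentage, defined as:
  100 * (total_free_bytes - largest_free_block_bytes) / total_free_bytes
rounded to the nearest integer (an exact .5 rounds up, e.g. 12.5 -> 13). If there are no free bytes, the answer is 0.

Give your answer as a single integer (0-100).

Answer: 47

Derivation:
Op 1: a = malloc(13) -> a = 0; heap: [0-12 ALLOC][13-40 FREE]
Op 2: b = malloc(8) -> b = 13; heap: [0-12 ALLOC][13-20 ALLOC][21-40 FREE]
Op 3: a = realloc(a, 2) -> a = 0; heap: [0-1 ALLOC][2-12 FREE][13-20 ALLOC][21-40 FREE]
Op 4: c = malloc(4) -> c = 2; heap: [0-1 ALLOC][2-5 ALLOC][6-12 FREE][13-20 ALLOC][21-40 FREE]
Op 5: free(a) -> (freed a); heap: [0-1 FREE][2-5 ALLOC][6-12 FREE][13-20 ALLOC][21-40 FREE]
Op 6: d = malloc(13) -> d = 21; heap: [0-1 FREE][2-5 ALLOC][6-12 FREE][13-20 ALLOC][21-33 ALLOC][34-40 FREE]
Op 7: free(b) -> (freed b); heap: [0-1 FREE][2-5 ALLOC][6-20 FREE][21-33 ALLOC][34-40 FREE]
Op 8: d = realloc(d, 1) -> d = 21; heap: [0-1 FREE][2-5 ALLOC][6-20 FREE][21-21 ALLOC][22-40 FREE]
Free blocks: [2 15 19] total_free=36 largest=19 -> 100*(36-19)/36 = 1700/36 ≈ 47.222 -> rounds to 47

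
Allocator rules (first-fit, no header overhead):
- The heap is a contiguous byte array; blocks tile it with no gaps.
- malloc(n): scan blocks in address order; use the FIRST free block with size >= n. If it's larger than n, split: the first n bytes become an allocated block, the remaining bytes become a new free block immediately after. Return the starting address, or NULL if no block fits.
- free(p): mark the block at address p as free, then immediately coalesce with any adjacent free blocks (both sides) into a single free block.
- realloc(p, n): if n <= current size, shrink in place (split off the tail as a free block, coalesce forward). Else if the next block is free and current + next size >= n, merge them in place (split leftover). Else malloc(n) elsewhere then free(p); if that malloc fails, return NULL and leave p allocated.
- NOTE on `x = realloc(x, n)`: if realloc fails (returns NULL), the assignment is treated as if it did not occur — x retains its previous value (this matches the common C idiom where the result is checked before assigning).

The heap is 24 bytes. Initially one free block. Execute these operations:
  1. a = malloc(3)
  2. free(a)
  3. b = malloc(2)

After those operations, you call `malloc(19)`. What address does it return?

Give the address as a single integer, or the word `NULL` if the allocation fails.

Op 1: a = malloc(3) -> a = 0; heap: [0-2 ALLOC][3-23 FREE]
Op 2: free(a) -> (freed a); heap: [0-23 FREE]
Op 3: b = malloc(2) -> b = 0; heap: [0-1 ALLOC][2-23 FREE]
malloc(19): first-fit scan over [0-1 ALLOC][2-23 FREE] -> 2

Answer: 2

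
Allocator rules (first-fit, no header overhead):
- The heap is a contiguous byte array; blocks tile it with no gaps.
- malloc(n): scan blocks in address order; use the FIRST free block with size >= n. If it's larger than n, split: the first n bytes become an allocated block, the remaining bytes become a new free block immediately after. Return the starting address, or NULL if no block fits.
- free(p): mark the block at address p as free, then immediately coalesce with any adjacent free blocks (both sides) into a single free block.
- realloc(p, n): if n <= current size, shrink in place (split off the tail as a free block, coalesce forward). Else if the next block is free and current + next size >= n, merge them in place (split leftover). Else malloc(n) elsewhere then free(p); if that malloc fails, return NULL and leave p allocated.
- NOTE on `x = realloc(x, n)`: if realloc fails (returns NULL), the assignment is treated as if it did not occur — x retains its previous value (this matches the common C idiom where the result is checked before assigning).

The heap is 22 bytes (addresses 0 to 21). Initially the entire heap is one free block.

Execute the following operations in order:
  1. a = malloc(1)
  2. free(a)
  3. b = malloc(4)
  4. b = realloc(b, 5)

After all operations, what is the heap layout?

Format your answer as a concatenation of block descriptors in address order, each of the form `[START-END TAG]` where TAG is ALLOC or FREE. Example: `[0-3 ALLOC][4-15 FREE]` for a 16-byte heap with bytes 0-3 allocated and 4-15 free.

Answer: [0-4 ALLOC][5-21 FREE]

Derivation:
Op 1: a = malloc(1) -> a = 0; heap: [0-0 ALLOC][1-21 FREE]
Op 2: free(a) -> (freed a); heap: [0-21 FREE]
Op 3: b = malloc(4) -> b = 0; heap: [0-3 ALLOC][4-21 FREE]
Op 4: b = realloc(b, 5) -> b = 0; heap: [0-4 ALLOC][5-21 FREE]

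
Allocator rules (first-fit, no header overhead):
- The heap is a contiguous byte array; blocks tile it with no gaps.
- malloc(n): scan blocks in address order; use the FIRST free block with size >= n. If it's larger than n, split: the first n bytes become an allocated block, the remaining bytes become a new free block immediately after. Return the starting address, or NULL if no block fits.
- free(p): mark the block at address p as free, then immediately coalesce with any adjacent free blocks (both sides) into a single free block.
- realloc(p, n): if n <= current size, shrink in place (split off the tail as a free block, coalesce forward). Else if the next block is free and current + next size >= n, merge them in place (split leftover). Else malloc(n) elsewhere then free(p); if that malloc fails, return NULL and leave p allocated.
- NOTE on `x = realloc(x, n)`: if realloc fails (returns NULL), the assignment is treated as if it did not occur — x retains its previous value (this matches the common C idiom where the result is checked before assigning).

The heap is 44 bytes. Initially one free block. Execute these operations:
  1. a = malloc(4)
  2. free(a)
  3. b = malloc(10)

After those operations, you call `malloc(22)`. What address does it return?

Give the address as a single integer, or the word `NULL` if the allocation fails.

Answer: 10

Derivation:
Op 1: a = malloc(4) -> a = 0; heap: [0-3 ALLOC][4-43 FREE]
Op 2: free(a) -> (freed a); heap: [0-43 FREE]
Op 3: b = malloc(10) -> b = 0; heap: [0-9 ALLOC][10-43 FREE]
malloc(22): first-fit scan over [0-9 ALLOC][10-43 FREE] -> 10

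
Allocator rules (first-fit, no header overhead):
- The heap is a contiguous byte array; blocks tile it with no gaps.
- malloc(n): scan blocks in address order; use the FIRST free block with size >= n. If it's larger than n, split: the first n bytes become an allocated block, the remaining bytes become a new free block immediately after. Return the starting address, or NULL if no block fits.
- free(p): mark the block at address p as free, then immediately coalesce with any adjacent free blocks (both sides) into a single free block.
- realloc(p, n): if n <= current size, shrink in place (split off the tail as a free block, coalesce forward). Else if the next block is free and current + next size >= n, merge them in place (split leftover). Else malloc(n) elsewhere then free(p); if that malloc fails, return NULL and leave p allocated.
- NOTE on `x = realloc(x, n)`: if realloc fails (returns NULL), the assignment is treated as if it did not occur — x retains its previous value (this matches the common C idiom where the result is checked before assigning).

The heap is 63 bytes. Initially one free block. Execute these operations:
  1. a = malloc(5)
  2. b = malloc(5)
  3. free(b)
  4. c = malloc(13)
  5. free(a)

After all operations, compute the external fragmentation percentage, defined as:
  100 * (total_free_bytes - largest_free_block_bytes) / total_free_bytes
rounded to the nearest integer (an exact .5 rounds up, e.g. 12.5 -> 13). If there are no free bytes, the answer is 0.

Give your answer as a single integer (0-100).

Op 1: a = malloc(5) -> a = 0; heap: [0-4 ALLOC][5-62 FREE]
Op 2: b = malloc(5) -> b = 5; heap: [0-4 ALLOC][5-9 ALLOC][10-62 FREE]
Op 3: free(b) -> (freed b); heap: [0-4 ALLOC][5-62 FREE]
Op 4: c = malloc(13) -> c = 5; heap: [0-4 ALLOC][5-17 ALLOC][18-62 FREE]
Op 5: free(a) -> (freed a); heap: [0-4 FREE][5-17 ALLOC][18-62 FREE]
Free blocks: [5 45] total_free=50 largest=45 -> 100*(50-45)/50 = 500/50 = 10

Answer: 10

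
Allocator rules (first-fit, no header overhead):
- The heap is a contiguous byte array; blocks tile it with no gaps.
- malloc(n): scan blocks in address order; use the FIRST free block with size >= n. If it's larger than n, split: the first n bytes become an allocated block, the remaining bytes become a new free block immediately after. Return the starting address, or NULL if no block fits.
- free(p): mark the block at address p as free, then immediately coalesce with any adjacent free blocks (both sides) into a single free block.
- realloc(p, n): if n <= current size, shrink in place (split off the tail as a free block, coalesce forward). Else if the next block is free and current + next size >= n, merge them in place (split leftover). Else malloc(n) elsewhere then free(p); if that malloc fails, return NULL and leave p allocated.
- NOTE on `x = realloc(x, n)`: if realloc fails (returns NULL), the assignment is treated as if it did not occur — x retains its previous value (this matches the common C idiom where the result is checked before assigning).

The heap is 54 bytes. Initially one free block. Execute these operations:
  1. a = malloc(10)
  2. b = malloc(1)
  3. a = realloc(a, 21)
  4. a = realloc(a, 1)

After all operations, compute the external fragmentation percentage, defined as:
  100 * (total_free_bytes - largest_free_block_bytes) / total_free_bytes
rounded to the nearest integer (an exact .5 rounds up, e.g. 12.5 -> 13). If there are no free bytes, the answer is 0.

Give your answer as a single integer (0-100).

Answer: 19

Derivation:
Op 1: a = malloc(10) -> a = 0; heap: [0-9 ALLOC][10-53 FREE]
Op 2: b = malloc(1) -> b = 10; heap: [0-9 ALLOC][10-10 ALLOC][11-53 FREE]
Op 3: a = realloc(a, 21) -> a = 11; heap: [0-9 FREE][10-10 ALLOC][11-31 ALLOC][32-53 FREE]
Op 4: a = realloc(a, 1) -> a = 11; heap: [0-9 FREE][10-10 ALLOC][11-11 ALLOC][12-53 FREE]
Free blocks: [10 42] total_free=52 largest=42 -> 100*(52-42)/52 = 1000/52 ≈ 19.231 -> rounds to 19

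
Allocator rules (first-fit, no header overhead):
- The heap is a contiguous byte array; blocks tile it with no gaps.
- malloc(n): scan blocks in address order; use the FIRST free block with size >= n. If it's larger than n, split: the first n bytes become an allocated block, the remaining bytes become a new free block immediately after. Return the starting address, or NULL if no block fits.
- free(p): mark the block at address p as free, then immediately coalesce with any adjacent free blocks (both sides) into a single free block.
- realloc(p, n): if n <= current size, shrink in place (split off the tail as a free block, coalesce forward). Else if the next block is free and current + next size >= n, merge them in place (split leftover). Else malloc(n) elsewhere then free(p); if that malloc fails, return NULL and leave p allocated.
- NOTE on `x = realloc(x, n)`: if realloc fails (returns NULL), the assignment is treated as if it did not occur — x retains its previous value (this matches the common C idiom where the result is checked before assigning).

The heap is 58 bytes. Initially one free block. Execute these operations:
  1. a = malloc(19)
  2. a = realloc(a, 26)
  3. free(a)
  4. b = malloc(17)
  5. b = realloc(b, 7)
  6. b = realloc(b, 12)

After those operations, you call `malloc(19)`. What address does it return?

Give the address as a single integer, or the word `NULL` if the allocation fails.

Answer: 12

Derivation:
Op 1: a = malloc(19) -> a = 0; heap: [0-18 ALLOC][19-57 FREE]
Op 2: a = realloc(a, 26) -> a = 0; heap: [0-25 ALLOC][26-57 FREE]
Op 3: free(a) -> (freed a); heap: [0-57 FREE]
Op 4: b = malloc(17) -> b = 0; heap: [0-16 ALLOC][17-57 FREE]
Op 5: b = realloc(b, 7) -> b = 0; heap: [0-6 ALLOC][7-57 FREE]
Op 6: b = realloc(b, 12) -> b = 0; heap: [0-11 ALLOC][12-57 FREE]
malloc(19): first-fit scan over [0-11 ALLOC][12-57 FREE] -> 12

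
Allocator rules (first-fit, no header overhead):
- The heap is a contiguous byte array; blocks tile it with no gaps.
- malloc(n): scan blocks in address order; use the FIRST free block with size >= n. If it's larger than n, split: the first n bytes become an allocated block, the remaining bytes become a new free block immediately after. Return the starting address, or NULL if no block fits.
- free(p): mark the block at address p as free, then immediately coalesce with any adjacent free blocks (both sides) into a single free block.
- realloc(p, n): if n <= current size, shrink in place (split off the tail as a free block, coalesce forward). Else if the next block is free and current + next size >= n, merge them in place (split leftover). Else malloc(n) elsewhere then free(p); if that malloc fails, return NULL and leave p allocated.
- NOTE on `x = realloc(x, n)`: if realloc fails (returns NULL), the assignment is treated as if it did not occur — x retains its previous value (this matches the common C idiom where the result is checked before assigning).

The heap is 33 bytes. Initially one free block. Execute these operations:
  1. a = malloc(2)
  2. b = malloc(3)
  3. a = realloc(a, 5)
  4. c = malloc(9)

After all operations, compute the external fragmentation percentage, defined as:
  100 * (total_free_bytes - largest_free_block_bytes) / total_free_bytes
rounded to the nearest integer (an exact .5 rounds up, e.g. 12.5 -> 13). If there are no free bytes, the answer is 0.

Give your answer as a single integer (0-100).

Op 1: a = malloc(2) -> a = 0; heap: [0-1 ALLOC][2-32 FREE]
Op 2: b = malloc(3) -> b = 2; heap: [0-1 ALLOC][2-4 ALLOC][5-32 FREE]
Op 3: a = realloc(a, 5) -> a = 5; heap: [0-1 FREE][2-4 ALLOC][5-9 ALLOC][10-32 FREE]
Op 4: c = malloc(9) -> c = 10; heap: [0-1 FREE][2-4 ALLOC][5-9 ALLOC][10-18 ALLOC][19-32 FREE]
Free blocks: [2 14] total_free=16 largest=14 -> 100*(16-14)/16 = 200/16 = 12.5 -> rounds to 13

Answer: 13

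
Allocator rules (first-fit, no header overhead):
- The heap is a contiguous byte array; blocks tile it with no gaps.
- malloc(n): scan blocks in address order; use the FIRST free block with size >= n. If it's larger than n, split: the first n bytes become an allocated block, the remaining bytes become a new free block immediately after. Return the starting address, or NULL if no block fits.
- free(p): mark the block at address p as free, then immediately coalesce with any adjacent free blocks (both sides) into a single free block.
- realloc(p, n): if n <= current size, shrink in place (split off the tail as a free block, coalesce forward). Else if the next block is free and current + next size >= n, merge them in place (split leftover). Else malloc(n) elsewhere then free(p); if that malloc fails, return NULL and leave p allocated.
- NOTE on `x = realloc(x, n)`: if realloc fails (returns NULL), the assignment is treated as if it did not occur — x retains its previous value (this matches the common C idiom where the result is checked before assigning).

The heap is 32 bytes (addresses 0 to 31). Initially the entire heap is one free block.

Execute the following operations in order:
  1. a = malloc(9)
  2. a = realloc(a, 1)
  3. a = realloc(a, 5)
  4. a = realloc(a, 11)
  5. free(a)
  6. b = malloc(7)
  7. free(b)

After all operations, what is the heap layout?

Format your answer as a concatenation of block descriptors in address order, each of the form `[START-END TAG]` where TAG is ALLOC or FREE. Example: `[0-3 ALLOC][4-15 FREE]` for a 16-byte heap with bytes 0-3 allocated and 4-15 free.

Op 1: a = malloc(9) -> a = 0; heap: [0-8 ALLOC][9-31 FREE]
Op 2: a = realloc(a, 1) -> a = 0; heap: [0-0 ALLOC][1-31 FREE]
Op 3: a = realloc(a, 5) -> a = 0; heap: [0-4 ALLOC][5-31 FREE]
Op 4: a = realloc(a, 11) -> a = 0; heap: [0-10 ALLOC][11-31 FREE]
Op 5: free(a) -> (freed a); heap: [0-31 FREE]
Op 6: b = malloc(7) -> b = 0; heap: [0-6 ALLOC][7-31 FREE]
Op 7: free(b) -> (freed b); heap: [0-31 FREE]

Answer: [0-31 FREE]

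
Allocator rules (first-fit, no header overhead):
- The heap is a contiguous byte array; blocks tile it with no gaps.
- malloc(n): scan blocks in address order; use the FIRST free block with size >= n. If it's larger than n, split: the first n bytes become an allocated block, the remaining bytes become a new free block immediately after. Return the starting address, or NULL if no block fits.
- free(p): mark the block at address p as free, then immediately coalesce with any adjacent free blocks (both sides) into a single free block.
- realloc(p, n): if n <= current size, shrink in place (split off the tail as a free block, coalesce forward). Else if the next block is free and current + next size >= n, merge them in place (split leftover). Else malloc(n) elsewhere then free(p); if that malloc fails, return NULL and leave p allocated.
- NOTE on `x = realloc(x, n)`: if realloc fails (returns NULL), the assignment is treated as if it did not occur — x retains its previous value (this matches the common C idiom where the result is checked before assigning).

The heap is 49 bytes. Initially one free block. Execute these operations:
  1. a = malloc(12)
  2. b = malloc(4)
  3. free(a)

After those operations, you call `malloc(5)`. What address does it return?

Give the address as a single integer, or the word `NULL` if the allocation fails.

Op 1: a = malloc(12) -> a = 0; heap: [0-11 ALLOC][12-48 FREE]
Op 2: b = malloc(4) -> b = 12; heap: [0-11 ALLOC][12-15 ALLOC][16-48 FREE]
Op 3: free(a) -> (freed a); heap: [0-11 FREE][12-15 ALLOC][16-48 FREE]
malloc(5): first-fit scan over [0-11 FREE][12-15 ALLOC][16-48 FREE] -> 0

Answer: 0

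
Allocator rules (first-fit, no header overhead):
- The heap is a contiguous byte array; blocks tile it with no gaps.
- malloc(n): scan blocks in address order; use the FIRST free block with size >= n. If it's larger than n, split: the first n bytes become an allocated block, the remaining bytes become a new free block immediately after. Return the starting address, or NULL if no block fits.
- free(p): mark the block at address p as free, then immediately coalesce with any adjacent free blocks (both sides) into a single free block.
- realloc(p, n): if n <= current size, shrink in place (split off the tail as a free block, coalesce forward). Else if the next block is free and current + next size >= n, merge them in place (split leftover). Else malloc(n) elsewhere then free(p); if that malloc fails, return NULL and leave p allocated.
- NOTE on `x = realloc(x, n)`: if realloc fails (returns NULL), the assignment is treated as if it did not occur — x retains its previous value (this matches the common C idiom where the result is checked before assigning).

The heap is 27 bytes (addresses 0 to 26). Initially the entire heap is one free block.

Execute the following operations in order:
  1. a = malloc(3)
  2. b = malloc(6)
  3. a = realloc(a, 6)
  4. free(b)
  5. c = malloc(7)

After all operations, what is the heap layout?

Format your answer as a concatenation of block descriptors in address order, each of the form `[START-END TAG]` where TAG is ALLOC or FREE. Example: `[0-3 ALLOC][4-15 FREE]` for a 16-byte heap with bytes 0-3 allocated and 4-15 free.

Answer: [0-6 ALLOC][7-8 FREE][9-14 ALLOC][15-26 FREE]

Derivation:
Op 1: a = malloc(3) -> a = 0; heap: [0-2 ALLOC][3-26 FREE]
Op 2: b = malloc(6) -> b = 3; heap: [0-2 ALLOC][3-8 ALLOC][9-26 FREE]
Op 3: a = realloc(a, 6) -> a = 9; heap: [0-2 FREE][3-8 ALLOC][9-14 ALLOC][15-26 FREE]
Op 4: free(b) -> (freed b); heap: [0-8 FREE][9-14 ALLOC][15-26 FREE]
Op 5: c = malloc(7) -> c = 0; heap: [0-6 ALLOC][7-8 FREE][9-14 ALLOC][15-26 FREE]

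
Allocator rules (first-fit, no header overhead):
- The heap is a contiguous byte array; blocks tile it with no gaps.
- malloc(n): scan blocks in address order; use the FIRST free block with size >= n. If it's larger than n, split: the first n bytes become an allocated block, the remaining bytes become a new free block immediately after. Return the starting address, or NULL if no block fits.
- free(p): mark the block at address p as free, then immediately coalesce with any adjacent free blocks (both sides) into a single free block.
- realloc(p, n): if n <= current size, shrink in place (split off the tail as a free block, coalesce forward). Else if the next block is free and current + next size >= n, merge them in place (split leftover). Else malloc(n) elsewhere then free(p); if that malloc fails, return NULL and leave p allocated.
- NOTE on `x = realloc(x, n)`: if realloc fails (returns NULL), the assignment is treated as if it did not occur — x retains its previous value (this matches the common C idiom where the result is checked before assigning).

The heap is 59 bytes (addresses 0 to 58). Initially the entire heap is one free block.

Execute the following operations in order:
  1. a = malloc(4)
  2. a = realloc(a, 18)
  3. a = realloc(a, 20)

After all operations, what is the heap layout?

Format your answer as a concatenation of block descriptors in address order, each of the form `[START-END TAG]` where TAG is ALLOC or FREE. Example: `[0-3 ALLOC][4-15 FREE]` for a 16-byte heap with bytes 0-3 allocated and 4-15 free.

Op 1: a = malloc(4) -> a = 0; heap: [0-3 ALLOC][4-58 FREE]
Op 2: a = realloc(a, 18) -> a = 0; heap: [0-17 ALLOC][18-58 FREE]
Op 3: a = realloc(a, 20) -> a = 0; heap: [0-19 ALLOC][20-58 FREE]

Answer: [0-19 ALLOC][20-58 FREE]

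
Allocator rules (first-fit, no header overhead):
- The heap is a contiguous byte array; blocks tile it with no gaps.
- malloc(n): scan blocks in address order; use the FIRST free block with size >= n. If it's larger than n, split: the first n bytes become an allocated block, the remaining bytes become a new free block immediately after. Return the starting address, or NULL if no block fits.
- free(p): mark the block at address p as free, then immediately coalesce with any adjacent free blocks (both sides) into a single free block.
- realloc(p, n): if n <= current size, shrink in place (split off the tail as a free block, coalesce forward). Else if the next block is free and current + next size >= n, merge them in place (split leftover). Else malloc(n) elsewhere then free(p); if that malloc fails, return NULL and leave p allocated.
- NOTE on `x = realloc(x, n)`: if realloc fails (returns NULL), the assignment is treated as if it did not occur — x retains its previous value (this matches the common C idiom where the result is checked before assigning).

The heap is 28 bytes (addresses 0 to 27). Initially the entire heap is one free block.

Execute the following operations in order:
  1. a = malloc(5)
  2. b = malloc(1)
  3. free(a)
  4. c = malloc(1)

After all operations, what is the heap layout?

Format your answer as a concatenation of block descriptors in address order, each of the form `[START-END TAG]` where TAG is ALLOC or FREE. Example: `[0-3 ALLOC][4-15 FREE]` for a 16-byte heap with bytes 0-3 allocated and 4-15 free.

Answer: [0-0 ALLOC][1-4 FREE][5-5 ALLOC][6-27 FREE]

Derivation:
Op 1: a = malloc(5) -> a = 0; heap: [0-4 ALLOC][5-27 FREE]
Op 2: b = malloc(1) -> b = 5; heap: [0-4 ALLOC][5-5 ALLOC][6-27 FREE]
Op 3: free(a) -> (freed a); heap: [0-4 FREE][5-5 ALLOC][6-27 FREE]
Op 4: c = malloc(1) -> c = 0; heap: [0-0 ALLOC][1-4 FREE][5-5 ALLOC][6-27 FREE]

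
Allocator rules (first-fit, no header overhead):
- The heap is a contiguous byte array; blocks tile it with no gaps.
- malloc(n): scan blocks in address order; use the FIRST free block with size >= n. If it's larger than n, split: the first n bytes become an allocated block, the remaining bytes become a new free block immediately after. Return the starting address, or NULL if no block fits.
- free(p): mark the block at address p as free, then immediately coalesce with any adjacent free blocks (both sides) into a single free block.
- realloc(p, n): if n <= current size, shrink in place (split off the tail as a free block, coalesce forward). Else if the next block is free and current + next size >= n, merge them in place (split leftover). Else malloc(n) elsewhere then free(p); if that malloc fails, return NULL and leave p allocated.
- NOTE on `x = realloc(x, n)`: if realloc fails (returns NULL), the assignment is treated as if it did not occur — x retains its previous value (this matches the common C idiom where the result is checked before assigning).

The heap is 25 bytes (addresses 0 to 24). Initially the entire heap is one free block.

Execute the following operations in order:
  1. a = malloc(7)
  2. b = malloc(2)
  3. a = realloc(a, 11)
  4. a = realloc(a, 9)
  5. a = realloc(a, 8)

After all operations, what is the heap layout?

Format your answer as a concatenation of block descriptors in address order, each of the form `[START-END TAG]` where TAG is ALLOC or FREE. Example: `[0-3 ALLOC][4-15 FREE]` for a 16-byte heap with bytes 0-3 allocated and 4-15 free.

Op 1: a = malloc(7) -> a = 0; heap: [0-6 ALLOC][7-24 FREE]
Op 2: b = malloc(2) -> b = 7; heap: [0-6 ALLOC][7-8 ALLOC][9-24 FREE]
Op 3: a = realloc(a, 11) -> a = 9; heap: [0-6 FREE][7-8 ALLOC][9-19 ALLOC][20-24 FREE]
Op 4: a = realloc(a, 9) -> a = 9; heap: [0-6 FREE][7-8 ALLOC][9-17 ALLOC][18-24 FREE]
Op 5: a = realloc(a, 8) -> a = 9; heap: [0-6 FREE][7-8 ALLOC][9-16 ALLOC][17-24 FREE]

Answer: [0-6 FREE][7-8 ALLOC][9-16 ALLOC][17-24 FREE]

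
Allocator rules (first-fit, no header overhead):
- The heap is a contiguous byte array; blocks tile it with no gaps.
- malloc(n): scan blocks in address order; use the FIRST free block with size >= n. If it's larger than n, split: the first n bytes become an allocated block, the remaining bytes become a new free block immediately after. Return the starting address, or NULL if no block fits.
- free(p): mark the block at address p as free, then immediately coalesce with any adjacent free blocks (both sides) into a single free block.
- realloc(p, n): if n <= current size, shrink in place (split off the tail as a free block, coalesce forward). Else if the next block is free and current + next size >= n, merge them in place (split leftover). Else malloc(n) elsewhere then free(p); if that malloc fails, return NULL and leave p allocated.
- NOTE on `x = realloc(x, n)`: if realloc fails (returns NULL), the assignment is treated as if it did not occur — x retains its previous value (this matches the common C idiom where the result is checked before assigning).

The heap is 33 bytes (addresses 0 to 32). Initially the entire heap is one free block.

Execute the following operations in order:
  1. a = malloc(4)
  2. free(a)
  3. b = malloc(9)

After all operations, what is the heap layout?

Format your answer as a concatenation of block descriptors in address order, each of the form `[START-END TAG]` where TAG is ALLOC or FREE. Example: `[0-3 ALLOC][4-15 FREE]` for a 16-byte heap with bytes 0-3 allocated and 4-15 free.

Answer: [0-8 ALLOC][9-32 FREE]

Derivation:
Op 1: a = malloc(4) -> a = 0; heap: [0-3 ALLOC][4-32 FREE]
Op 2: free(a) -> (freed a); heap: [0-32 FREE]
Op 3: b = malloc(9) -> b = 0; heap: [0-8 ALLOC][9-32 FREE]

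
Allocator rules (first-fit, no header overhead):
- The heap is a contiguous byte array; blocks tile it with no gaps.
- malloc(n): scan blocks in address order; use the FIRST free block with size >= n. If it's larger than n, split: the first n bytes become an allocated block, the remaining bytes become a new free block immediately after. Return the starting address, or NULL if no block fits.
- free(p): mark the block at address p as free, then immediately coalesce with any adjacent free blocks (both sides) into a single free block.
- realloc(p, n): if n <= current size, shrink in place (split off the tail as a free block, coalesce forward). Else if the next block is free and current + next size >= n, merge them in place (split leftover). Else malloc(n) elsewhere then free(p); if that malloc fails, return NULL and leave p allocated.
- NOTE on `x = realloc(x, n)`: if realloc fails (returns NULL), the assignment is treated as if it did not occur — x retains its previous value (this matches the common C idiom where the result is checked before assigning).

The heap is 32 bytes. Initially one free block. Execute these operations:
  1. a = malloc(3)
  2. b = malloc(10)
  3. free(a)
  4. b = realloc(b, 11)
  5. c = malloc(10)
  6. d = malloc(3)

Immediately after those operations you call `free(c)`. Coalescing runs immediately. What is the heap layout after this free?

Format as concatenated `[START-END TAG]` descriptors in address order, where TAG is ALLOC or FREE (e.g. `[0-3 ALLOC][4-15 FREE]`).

Op 1: a = malloc(3) -> a = 0; heap: [0-2 ALLOC][3-31 FREE]
Op 2: b = malloc(10) -> b = 3; heap: [0-2 ALLOC][3-12 ALLOC][13-31 FREE]
Op 3: free(a) -> (freed a); heap: [0-2 FREE][3-12 ALLOC][13-31 FREE]
Op 4: b = realloc(b, 11) -> b = 3; heap: [0-2 FREE][3-13 ALLOC][14-31 FREE]
Op 5: c = malloc(10) -> c = 14; heap: [0-2 FREE][3-13 ALLOC][14-23 ALLOC][24-31 FREE]
Op 6: d = malloc(3) -> d = 0; heap: [0-2 ALLOC][3-13 ALLOC][14-23 ALLOC][24-31 FREE]
free(c): c = 14 -> block [14-23 ALLOC]; mark free, coalesce with adjacent free neighbors -> [0-2 ALLOC][3-13 ALLOC][14-31 FREE]

Answer: [0-2 ALLOC][3-13 ALLOC][14-31 FREE]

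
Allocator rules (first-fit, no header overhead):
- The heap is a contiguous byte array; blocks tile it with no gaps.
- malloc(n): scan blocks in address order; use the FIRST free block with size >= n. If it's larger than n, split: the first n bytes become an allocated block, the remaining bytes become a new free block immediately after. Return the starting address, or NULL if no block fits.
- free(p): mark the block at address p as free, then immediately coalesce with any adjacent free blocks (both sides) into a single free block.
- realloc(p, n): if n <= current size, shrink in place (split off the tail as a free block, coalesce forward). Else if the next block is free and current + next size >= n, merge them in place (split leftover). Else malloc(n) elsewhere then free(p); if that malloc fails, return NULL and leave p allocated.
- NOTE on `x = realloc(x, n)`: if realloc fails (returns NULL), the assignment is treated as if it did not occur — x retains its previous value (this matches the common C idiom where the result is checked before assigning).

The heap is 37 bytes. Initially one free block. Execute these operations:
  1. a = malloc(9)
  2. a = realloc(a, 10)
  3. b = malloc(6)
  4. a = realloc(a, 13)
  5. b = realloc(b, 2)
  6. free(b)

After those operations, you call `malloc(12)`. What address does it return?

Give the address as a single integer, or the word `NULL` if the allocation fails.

Answer: 0

Derivation:
Op 1: a = malloc(9) -> a = 0; heap: [0-8 ALLOC][9-36 FREE]
Op 2: a = realloc(a, 10) -> a = 0; heap: [0-9 ALLOC][10-36 FREE]
Op 3: b = malloc(6) -> b = 10; heap: [0-9 ALLOC][10-15 ALLOC][16-36 FREE]
Op 4: a = realloc(a, 13) -> a = 16; heap: [0-9 FREE][10-15 ALLOC][16-28 ALLOC][29-36 FREE]
Op 5: b = realloc(b, 2) -> b = 10; heap: [0-9 FREE][10-11 ALLOC][12-15 FREE][16-28 ALLOC][29-36 FREE]
Op 6: free(b) -> (freed b); heap: [0-15 FREE][16-28 ALLOC][29-36 FREE]
malloc(12): first-fit scan over [0-15 FREE][16-28 ALLOC][29-36 FREE] -> 0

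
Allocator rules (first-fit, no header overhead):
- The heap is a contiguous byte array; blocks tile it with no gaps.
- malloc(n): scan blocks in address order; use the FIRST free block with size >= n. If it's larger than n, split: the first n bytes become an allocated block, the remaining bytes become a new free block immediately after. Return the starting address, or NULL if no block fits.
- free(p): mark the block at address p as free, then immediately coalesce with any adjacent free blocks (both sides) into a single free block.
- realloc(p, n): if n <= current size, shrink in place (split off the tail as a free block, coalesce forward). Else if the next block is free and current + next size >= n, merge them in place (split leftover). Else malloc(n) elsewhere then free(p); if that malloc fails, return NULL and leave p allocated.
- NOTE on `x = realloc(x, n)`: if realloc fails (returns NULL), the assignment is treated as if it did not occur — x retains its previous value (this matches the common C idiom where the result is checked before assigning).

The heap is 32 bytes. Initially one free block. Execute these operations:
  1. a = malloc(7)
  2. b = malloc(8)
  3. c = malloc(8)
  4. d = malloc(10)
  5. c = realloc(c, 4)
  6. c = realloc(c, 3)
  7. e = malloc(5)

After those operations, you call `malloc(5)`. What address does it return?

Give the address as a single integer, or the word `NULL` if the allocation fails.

Answer: 23

Derivation:
Op 1: a = malloc(7) -> a = 0; heap: [0-6 ALLOC][7-31 FREE]
Op 2: b = malloc(8) -> b = 7; heap: [0-6 ALLOC][7-14 ALLOC][15-31 FREE]
Op 3: c = malloc(8) -> c = 15; heap: [0-6 ALLOC][7-14 ALLOC][15-22 ALLOC][23-31 FREE]
Op 4: d = malloc(10) -> d = NULL; heap: [0-6 ALLOC][7-14 ALLOC][15-22 ALLOC][23-31 FREE]
Op 5: c = realloc(c, 4) -> c = 15; heap: [0-6 ALLOC][7-14 ALLOC][15-18 ALLOC][19-31 FREE]
Op 6: c = realloc(c, 3) -> c = 15; heap: [0-6 ALLOC][7-14 ALLOC][15-17 ALLOC][18-31 FREE]
Op 7: e = malloc(5) -> e = 18; heap: [0-6 ALLOC][7-14 ALLOC][15-17 ALLOC][18-22 ALLOC][23-31 FREE]
malloc(5): first-fit scan over [0-6 ALLOC][7-14 ALLOC][15-17 ALLOC][18-22 ALLOC][23-31 FREE] -> 23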